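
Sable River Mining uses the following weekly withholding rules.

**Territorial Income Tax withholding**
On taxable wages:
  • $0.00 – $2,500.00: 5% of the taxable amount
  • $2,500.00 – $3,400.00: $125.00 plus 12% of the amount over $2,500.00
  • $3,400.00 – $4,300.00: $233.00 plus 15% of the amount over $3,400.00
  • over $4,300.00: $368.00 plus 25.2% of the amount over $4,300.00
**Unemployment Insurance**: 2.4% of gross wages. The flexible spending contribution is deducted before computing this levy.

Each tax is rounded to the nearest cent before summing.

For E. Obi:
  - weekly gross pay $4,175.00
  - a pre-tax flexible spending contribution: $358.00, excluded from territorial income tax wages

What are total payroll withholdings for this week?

Territorial Income Tax: taxable = $4,175.00 − $358.00 = $3,817.00
  $233.00 + 15% × ($3,817.00 − $3,400.00) = $233.00 + 15% × $417.00 = $295.55
Unemployment Insurance: 2.4% × $3,817.00 = $91.61
Total: $295.55 + $91.61 = $387.16

$387.16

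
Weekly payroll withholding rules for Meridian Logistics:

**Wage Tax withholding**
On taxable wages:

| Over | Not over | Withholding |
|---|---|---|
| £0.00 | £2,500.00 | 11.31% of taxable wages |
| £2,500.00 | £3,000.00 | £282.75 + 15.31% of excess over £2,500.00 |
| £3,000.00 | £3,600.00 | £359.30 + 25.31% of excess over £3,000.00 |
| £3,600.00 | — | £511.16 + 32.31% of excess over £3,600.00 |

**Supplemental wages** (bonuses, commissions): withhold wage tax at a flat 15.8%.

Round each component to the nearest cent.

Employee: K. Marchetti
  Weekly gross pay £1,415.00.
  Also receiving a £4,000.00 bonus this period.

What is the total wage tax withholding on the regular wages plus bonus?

Wage Tax: taxable = £1,415.00
  11.31% × £1,415.00 = £160.04
Supplemental (15.8% flat on bonus): 15.8% × £4,000.00 = £632.00
Total wage tax: £160.04 + £632.00 = £792.04

£792.04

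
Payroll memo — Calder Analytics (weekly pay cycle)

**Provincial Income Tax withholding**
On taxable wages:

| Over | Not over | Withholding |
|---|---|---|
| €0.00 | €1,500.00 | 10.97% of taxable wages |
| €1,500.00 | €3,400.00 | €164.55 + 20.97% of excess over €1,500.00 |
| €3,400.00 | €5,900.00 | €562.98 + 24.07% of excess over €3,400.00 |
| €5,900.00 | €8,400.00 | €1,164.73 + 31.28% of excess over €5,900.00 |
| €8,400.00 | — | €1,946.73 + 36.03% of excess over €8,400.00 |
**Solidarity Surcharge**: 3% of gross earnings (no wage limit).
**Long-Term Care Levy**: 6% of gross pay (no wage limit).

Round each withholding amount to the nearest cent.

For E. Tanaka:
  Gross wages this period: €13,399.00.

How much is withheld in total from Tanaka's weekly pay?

Provincial Income Tax: taxable = €13,399.00
  €1,946.73 + 36.03% × (€13,399.00 − €8,400.00) = €1,946.73 + 36.03% × €4,999.00 = €3,747.87
Solidarity Surcharge: 3% × €13,399.00 = €401.97
Long-Term Care Levy: 6% × €13,399.00 = €803.94
Total: €3,747.87 + €401.97 + €803.94 = €4,953.78

€4,953.78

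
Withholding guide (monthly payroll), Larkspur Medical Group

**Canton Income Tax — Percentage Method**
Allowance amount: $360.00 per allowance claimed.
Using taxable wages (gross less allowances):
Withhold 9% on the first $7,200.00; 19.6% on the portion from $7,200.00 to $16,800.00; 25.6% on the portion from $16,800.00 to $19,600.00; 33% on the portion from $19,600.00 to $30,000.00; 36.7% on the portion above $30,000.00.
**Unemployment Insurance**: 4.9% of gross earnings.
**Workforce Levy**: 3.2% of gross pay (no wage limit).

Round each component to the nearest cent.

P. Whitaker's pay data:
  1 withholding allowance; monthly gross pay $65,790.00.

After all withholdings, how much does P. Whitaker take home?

$40,779.80

Canton Income Tax: taxable = $65,790.00 − 1×$360.00 = $65,430.00
  $6,678.40 + 36.7% × ($65,430.00 − $30,000.00) = $6,678.40 + 36.7% × $35,430.00 = $19,681.21
Unemployment Insurance: 4.9% × $65,790.00 = $3,223.71
Workforce Levy: 3.2% × $65,790.00 = $2,105.28
Total withheld: $19,681.21 + $3,223.71 + $2,105.28 = $25,010.20
Net pay: $65,790.00 − $25,010.20 = $40,779.80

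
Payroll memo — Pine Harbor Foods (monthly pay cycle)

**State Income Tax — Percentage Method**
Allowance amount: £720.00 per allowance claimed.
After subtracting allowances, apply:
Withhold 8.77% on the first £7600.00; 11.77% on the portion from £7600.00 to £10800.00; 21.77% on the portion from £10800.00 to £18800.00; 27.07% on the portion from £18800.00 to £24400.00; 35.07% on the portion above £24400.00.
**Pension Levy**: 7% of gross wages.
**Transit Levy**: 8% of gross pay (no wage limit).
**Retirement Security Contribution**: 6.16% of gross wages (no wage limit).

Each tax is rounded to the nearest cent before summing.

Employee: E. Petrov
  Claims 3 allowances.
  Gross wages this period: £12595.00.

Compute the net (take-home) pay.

State Income Tax: taxable = £12595.00 − 3×£720.00 = £10435.00
  £666.52 + 11.77% × (£10435.00 − £7600.00) = £666.52 + 11.77% × £2835.00 = £1000.20
Pension Levy: 7% × £12595.00 = £881.65
Transit Levy: 8% × £12595.00 = £1007.60
Retirement Security Contribution: 6.16% × £12595.00 = £775.85
Total withheld: £1000.20 + £881.65 + £1007.60 + £775.85 = £3665.30
Net pay: £12595.00 − £3665.30 = £8929.70

£8929.70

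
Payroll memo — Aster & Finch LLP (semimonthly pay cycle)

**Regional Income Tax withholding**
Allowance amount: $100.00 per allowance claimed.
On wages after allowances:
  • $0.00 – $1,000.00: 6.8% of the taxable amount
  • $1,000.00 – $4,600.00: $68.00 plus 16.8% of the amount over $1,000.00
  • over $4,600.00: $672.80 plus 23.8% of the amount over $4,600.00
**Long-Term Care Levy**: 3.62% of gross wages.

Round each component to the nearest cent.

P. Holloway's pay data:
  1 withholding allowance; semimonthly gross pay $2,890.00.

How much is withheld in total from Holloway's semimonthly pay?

$473.34

Regional Income Tax: taxable = $2,890.00 − 1×$100.00 = $2,790.00
  $68.00 + 16.8% × ($2,790.00 − $1,000.00) = $68.00 + 16.8% × $1,790.00 = $368.72
Long-Term Care Levy: 3.62% × $2,890.00 = $104.62
Total: $368.72 + $104.62 = $473.34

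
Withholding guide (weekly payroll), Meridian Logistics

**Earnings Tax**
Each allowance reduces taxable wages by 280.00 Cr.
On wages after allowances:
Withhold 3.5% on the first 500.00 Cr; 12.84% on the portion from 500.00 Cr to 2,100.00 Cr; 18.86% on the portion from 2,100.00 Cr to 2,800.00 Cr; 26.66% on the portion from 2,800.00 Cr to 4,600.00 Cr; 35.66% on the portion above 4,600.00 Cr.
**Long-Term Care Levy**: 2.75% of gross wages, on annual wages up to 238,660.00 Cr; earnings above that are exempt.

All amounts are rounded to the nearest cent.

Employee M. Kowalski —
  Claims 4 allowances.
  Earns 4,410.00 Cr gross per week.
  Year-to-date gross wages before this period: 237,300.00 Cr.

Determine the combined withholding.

522.99 Cr

Earnings Tax: taxable = 4,410.00 Cr − 4×280.00 Cr = 3,290.00 Cr
  354.96 Cr + 26.66% × (3,290.00 Cr − 2,800.00 Cr) = 354.96 Cr + 26.66% × 490.00 Cr = 485.59 Cr
Long-Term Care Levy: cap 238,660.00 Cr − YTD 237,300.00 Cr = 1,360.00 Cr subject; 2.75% × 1,360.00 Cr = 37.40 Cr
Total: 485.59 Cr + 37.40 Cr = 522.99 Cr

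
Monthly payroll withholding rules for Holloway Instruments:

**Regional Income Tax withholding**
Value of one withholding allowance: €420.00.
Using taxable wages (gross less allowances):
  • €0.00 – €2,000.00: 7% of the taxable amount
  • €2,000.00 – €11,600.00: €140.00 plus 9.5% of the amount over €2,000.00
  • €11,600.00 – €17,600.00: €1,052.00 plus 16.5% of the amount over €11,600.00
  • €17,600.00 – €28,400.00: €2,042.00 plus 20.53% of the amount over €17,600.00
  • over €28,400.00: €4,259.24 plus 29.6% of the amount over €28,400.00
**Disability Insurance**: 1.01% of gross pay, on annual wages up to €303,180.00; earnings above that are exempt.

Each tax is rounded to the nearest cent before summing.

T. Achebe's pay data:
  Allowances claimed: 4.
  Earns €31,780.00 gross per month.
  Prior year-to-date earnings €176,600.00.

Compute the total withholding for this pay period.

Regional Income Tax: taxable = €31,780.00 − 4×€420.00 = €30,100.00
  €4,259.24 + 29.6% × (€30,100.00 − €28,400.00) = €4,259.24 + 29.6% × €1,700.00 = €4,762.44
Disability Insurance: 1.01% × €31,780.00 = €320.98
Total: €4,762.44 + €320.98 = €5,083.42

€5,083.42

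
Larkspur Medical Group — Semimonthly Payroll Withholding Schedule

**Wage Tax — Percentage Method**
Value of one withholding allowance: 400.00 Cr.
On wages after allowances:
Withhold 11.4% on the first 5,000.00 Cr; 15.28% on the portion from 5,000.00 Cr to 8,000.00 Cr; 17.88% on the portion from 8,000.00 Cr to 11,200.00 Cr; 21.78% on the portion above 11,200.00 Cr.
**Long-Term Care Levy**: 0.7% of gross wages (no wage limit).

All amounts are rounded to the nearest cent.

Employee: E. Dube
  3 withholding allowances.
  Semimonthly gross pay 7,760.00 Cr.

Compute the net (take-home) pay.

6,897.31 Cr

Wage Tax: taxable = 7,760.00 Cr − 3×400.00 Cr = 6,560.00 Cr
  570.00 Cr + 15.28% × (6,560.00 Cr − 5,000.00 Cr) = 570.00 Cr + 15.28% × 1,560.00 Cr = 808.37 Cr
Long-Term Care Levy: 0.7% × 7,760.00 Cr = 54.32 Cr
Total withheld: 808.37 Cr + 54.32 Cr = 862.69 Cr
Net pay: 7,760.00 Cr − 862.69 Cr = 6,897.31 Cr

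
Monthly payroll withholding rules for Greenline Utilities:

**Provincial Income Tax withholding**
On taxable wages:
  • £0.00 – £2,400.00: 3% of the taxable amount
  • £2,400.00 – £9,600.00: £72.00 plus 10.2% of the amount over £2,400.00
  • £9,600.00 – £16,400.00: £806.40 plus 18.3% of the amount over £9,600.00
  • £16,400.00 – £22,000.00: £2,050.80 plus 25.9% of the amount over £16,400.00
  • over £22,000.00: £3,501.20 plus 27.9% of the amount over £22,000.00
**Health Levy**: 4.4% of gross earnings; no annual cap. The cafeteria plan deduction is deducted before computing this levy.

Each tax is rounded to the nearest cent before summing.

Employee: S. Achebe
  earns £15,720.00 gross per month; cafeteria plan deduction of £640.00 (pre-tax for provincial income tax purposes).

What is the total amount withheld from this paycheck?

Provincial Income Tax: taxable = £15,720.00 − £640.00 = £15,080.00
  £806.40 + 18.3% × (£15,080.00 − £9,600.00) = £806.40 + 18.3% × £5,480.00 = £1,809.24
Health Levy: 4.4% × £15,080.00 = £663.52
Total: £1,809.24 + £663.52 = £2,472.76

£2,472.76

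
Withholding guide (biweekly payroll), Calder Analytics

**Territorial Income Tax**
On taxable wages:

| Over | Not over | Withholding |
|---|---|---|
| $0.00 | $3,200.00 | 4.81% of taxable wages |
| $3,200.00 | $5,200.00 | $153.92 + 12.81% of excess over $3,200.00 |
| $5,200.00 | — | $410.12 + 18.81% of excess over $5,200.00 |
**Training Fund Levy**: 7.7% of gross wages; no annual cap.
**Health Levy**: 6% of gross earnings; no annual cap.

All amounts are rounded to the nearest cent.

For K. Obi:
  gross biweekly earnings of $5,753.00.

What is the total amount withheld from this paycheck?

$1,302.30

Territorial Income Tax: taxable = $5,753.00
  $410.12 + 18.81% × ($5,753.00 − $5,200.00) = $410.12 + 18.81% × $553.00 = $514.14
Training Fund Levy: 7.7% × $5,753.00 = $442.98
Health Levy: 6% × $5,753.00 = $345.18
Total: $514.14 + $442.98 + $345.18 = $1,302.30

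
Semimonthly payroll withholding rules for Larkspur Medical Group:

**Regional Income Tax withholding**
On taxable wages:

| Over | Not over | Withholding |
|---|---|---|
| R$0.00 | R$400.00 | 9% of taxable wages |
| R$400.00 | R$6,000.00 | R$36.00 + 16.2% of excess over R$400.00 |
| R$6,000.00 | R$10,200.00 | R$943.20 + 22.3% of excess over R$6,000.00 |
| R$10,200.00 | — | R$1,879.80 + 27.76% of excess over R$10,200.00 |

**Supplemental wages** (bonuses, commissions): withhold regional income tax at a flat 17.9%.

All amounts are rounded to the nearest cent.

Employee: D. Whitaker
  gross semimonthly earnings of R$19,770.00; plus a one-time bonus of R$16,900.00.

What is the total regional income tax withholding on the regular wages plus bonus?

Regional Income Tax: taxable = R$19,770.00
  R$1,879.80 + 27.76% × (R$19,770.00 − R$10,200.00) = R$1,879.80 + 27.76% × R$9,570.00 = R$4,536.43
Supplemental (17.9% flat on bonus): 17.9% × R$16,900.00 = R$3,025.10
Total regional income tax: R$4,536.43 + R$3,025.10 = R$7,561.53

R$7,561.53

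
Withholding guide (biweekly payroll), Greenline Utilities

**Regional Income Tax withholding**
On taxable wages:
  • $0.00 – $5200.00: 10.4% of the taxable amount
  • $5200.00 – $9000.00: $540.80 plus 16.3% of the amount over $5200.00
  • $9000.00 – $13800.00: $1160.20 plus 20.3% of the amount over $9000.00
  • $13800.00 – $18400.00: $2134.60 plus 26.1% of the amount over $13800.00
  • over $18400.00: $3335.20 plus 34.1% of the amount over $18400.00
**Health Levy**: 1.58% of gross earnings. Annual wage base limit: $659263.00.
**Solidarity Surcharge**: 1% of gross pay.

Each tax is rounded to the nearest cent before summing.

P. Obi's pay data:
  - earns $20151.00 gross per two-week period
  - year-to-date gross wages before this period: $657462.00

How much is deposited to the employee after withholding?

$15988.74

Regional Income Tax: taxable = $20151.00
  $3335.20 + 34.1% × ($20151.00 − $18400.00) = $3335.20 + 34.1% × $1751.00 = $3932.29
Health Levy: cap $659263.00 − YTD $657462.00 = $1801.00 subject; 1.58% × $1801.00 = $28.46
Solidarity Surcharge: 1% × $20151.00 = $201.51
Total withheld: $3932.29 + $28.46 + $201.51 = $4162.26
Net pay: $20151.00 − $4162.26 = $15988.74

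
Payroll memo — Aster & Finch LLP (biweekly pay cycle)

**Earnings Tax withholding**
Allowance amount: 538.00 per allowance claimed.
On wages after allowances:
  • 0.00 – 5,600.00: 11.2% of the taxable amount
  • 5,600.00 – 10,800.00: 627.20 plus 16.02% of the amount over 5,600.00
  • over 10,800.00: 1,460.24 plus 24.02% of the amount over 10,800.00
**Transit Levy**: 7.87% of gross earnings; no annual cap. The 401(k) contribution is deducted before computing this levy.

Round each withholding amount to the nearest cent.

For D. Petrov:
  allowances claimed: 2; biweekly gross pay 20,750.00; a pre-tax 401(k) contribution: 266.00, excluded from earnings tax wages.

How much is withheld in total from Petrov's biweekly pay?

5,139.97

Earnings Tax: taxable = 20,750.00 − 266.00 − 2×538.00 = 19,408.00
  1,460.24 + 24.02% × (19,408.00 − 10,800.00) = 1,460.24 + 24.02% × 8,608.00 = 3,527.88
Transit Levy: 7.87% × 20,484.00 = 1,612.09
Total: 3,527.88 + 1,612.09 = 5,139.97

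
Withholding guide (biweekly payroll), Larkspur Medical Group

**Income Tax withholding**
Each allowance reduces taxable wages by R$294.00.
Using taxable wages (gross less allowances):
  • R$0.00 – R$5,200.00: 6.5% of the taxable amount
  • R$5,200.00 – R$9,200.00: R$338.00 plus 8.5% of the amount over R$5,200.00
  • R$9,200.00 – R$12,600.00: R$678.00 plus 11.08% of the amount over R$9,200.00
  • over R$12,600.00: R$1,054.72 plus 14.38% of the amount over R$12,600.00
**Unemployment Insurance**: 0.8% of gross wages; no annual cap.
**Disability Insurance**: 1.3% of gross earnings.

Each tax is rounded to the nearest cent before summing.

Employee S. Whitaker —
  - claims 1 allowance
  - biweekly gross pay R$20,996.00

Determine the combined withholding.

Income Tax: taxable = R$20,996.00 − 1×R$294.00 = R$20,702.00
  R$1,054.72 + 14.38% × (R$20,702.00 − R$12,600.00) = R$1,054.72 + 14.38% × R$8,102.00 = R$2,219.79
Unemployment Insurance: 0.8% × R$20,996.00 = R$167.97
Disability Insurance: 1.3% × R$20,996.00 = R$272.95
Total: R$2,219.79 + R$167.97 + R$272.95 = R$2,660.71

R$2,660.71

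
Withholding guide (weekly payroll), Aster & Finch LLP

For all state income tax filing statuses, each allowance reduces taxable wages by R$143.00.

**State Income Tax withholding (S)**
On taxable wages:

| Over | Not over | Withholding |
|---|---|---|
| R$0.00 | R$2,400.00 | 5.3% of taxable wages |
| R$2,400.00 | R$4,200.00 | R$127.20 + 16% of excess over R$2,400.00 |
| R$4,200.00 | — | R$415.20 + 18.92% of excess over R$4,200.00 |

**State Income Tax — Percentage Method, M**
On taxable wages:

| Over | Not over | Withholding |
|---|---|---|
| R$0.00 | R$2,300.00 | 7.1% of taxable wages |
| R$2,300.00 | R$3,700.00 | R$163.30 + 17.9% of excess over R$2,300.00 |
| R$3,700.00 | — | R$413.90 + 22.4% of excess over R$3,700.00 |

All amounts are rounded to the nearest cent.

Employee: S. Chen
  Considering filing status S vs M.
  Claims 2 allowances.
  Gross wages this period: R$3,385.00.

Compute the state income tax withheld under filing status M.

R$306.32

State Income Tax (M): taxable = R$3,385.00 − 2×R$143.00 = R$3,099.00
  R$163.30 + 17.9% × (R$3,099.00 − R$2,300.00) = R$163.30 + 17.9% × R$799.00 = R$306.32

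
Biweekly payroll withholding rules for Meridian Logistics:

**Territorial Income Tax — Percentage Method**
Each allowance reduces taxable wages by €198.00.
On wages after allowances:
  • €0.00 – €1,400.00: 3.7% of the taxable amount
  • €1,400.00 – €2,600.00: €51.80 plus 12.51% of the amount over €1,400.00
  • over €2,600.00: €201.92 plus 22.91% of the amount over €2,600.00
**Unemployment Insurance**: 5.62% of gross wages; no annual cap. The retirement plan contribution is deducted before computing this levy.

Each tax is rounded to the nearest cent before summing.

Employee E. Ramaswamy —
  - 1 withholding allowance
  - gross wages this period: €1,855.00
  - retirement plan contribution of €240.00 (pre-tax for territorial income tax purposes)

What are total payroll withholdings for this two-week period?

Territorial Income Tax: taxable = €1,855.00 − €240.00 − 1×€198.00 = €1,417.00
  €51.80 + 12.51% × (€1,417.00 − €1,400.00) = €51.80 + 12.51% × €17.00 = €53.93
Unemployment Insurance: 5.62% × €1,615.00 = €90.76
Total: €53.93 + €90.76 = €144.69

€144.69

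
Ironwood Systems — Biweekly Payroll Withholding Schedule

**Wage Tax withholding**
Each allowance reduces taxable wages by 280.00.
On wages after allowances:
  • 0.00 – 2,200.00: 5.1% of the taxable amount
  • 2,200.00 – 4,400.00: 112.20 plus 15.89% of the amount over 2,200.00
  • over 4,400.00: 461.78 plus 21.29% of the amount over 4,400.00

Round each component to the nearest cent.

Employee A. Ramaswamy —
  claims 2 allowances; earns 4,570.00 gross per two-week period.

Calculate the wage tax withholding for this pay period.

399.81

Wage Tax: taxable = 4,570.00 − 2×280.00 = 4,010.00
  112.20 + 15.89% × (4,010.00 − 2,200.00) = 112.20 + 15.89% × 1,810.00 = 399.81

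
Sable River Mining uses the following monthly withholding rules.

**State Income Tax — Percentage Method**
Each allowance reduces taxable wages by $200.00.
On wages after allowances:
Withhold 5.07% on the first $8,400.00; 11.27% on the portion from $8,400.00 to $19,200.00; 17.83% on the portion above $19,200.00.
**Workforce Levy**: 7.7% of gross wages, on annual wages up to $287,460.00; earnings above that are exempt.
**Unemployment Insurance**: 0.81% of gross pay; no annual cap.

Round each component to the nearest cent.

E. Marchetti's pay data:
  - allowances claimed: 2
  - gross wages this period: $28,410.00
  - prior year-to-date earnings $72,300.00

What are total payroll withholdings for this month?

$5,631.55

State Income Tax: taxable = $28,410.00 − 2×$200.00 = $28,010.00
  $1,643.04 + 17.83% × ($28,010.00 − $19,200.00) = $1,643.04 + 17.83% × $8,810.00 = $3,213.86
Workforce Levy: 7.7% × $28,410.00 = $2,187.57
Unemployment Insurance: 0.81% × $28,410.00 = $230.12
Total: $3,213.86 + $2,187.57 + $230.12 = $5,631.55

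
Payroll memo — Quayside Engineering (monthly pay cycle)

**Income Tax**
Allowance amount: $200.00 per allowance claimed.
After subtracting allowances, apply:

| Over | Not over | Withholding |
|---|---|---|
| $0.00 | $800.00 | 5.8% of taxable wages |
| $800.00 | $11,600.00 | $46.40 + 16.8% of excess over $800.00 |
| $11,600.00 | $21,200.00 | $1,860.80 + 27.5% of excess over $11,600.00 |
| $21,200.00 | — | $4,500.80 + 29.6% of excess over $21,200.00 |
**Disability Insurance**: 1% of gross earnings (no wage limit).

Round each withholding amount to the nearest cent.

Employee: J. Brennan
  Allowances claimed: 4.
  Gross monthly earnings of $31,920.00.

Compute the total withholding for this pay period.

Income Tax: taxable = $31,920.00 − 4×$200.00 = $31,120.00
  $4,500.80 + 29.6% × ($31,120.00 − $21,200.00) = $4,500.80 + 29.6% × $9,920.00 = $7,437.12
Disability Insurance: 1% × $31,920.00 = $319.20
Total: $7,437.12 + $319.20 = $7,756.32

$7,756.32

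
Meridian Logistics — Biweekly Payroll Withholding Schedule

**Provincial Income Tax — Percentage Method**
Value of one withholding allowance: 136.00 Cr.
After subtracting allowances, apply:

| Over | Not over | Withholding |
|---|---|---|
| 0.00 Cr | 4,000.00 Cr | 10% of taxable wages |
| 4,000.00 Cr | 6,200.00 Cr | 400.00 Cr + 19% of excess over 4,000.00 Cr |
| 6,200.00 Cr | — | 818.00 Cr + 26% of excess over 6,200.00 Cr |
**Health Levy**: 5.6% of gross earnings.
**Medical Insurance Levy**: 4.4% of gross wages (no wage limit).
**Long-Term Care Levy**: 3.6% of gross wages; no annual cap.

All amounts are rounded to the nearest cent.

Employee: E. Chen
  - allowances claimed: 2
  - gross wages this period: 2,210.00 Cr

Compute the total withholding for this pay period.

Provincial Income Tax: taxable = 2,210.00 Cr − 2×136.00 Cr = 1,938.00 Cr
  10% × 1,938.00 Cr = 193.80 Cr
Health Levy: 5.6% × 2,210.00 Cr = 123.76 Cr
Medical Insurance Levy: 4.4% × 2,210.00 Cr = 97.24 Cr
Long-Term Care Levy: 3.6% × 2,210.00 Cr = 79.56 Cr
Total: 193.80 Cr + 123.76 Cr + 97.24 Cr + 79.56 Cr = 494.36 Cr

494.36 Cr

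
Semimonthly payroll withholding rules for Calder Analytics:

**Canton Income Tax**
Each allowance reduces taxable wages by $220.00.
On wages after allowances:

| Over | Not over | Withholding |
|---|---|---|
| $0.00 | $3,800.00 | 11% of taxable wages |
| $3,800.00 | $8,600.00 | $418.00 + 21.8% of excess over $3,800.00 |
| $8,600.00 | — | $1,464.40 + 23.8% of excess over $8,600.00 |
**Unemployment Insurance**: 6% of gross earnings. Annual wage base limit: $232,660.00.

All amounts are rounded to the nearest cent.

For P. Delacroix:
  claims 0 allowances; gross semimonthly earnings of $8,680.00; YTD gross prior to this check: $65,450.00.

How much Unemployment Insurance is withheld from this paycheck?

Unemployment Insurance: 6% × $8,680.00 = $520.80

$520.80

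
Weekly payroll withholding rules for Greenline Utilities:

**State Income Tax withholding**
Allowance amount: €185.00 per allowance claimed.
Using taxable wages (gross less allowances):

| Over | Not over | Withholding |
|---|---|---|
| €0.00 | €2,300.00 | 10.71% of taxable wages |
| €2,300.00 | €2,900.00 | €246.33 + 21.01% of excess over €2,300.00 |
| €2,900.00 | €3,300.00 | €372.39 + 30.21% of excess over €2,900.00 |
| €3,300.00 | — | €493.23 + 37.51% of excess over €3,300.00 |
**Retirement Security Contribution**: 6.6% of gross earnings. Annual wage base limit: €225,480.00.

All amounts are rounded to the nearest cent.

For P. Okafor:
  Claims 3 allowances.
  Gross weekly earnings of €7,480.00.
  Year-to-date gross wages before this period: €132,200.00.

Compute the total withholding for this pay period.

€2,346.65

State Income Tax: taxable = €7,480.00 − 3×€185.00 = €6,925.00
  €493.23 + 37.51% × (€6,925.00 − €3,300.00) = €493.23 + 37.51% × €3,625.00 = €1,852.97
Retirement Security Contribution: 6.6% × €7,480.00 = €493.68
Total: €1,852.97 + €493.68 = €2,346.65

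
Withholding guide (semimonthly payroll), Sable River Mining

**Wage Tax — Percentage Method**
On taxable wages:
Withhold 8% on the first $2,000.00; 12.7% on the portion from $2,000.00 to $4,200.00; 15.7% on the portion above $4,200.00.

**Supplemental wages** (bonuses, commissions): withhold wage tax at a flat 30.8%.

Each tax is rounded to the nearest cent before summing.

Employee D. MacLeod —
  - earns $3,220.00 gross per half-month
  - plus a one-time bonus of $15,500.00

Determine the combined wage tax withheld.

Wage Tax: taxable = $3,220.00
  $160.00 + 12.7% × ($3,220.00 − $2,000.00) = $160.00 + 12.7% × $1,220.00 = $314.94
Supplemental (30.8% flat on bonus): 30.8% × $15,500.00 = $4,774.00
Total wage tax: $314.94 + $4,774.00 = $5,088.94

$5,088.94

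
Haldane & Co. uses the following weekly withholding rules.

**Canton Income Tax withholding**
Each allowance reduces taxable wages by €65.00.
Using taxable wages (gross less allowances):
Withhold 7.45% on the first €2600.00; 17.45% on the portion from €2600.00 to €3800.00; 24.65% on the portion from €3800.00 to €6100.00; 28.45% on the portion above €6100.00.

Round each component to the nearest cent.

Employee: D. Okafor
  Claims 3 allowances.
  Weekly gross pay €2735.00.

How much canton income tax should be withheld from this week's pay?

€189.23

Canton Income Tax: taxable = €2735.00 − 3×€65.00 = €2540.00
  7.45% × €2540.00 = €189.23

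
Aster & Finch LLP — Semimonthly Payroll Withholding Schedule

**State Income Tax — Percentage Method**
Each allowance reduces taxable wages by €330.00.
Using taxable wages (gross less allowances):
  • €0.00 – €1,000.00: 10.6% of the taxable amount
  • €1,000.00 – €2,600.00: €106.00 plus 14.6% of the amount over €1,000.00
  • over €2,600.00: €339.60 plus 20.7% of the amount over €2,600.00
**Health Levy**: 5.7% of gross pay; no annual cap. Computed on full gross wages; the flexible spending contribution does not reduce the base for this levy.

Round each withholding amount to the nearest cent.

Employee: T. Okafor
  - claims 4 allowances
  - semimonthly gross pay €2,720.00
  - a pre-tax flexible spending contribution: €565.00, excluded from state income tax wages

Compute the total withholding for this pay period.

State Income Tax: taxable = €2,720.00 − €565.00 − 4×€330.00 = €835.00
  10.6% × €835.00 = €88.51
Health Levy: 5.7% × €2,720.00 = €155.04
Total: €88.51 + €155.04 = €243.55

€243.55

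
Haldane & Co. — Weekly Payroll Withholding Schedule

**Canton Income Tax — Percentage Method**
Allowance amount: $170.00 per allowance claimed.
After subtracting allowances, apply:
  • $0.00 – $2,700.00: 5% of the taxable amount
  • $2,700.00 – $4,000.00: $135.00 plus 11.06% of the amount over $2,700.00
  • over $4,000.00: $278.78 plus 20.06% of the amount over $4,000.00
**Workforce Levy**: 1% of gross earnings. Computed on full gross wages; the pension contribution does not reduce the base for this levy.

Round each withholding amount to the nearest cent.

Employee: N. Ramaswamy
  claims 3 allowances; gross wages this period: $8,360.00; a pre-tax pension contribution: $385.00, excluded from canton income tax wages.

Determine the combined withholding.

$1,057.46

Canton Income Tax: taxable = $8,360.00 − $385.00 − 3×$170.00 = $7,465.00
  $278.78 + 20.06% × ($7,465.00 − $4,000.00) = $278.78 + 20.06% × $3,465.00 = $973.86
Workforce Levy: 1% × $8,360.00 = $83.60
Total: $973.86 + $83.60 = $1,057.46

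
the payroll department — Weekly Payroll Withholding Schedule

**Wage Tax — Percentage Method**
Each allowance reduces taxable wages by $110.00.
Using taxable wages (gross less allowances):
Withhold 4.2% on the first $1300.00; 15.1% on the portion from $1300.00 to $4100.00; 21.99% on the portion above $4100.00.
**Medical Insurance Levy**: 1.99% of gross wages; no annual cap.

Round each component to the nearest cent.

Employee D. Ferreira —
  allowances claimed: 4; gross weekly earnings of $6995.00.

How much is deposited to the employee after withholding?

Wage Tax: taxable = $6995.00 − 4×$110.00 = $6555.00
  $477.40 + 21.99% × ($6555.00 − $4100.00) = $477.40 + 21.99% × $2455.00 = $1017.25
Medical Insurance Levy: 1.99% × $6995.00 = $139.20
Total withheld: $1017.25 + $139.20 = $1156.45
Net pay: $6995.00 − $1156.45 = $5838.55

$5838.55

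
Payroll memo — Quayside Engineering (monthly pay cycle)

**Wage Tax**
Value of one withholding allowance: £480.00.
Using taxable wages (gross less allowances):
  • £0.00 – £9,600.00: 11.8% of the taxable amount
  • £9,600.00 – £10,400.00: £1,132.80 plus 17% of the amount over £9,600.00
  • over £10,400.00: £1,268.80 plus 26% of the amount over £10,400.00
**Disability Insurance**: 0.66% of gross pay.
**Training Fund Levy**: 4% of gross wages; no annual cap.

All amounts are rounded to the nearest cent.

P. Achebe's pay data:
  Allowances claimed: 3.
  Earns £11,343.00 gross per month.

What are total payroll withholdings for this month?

Wage Tax: taxable = £11,343.00 − 3×£480.00 = £9,903.00
  £1,132.80 + 17% × (£9,903.00 − £9,600.00) = £1,132.80 + 17% × £303.00 = £1,184.31
Disability Insurance: 0.66% × £11,343.00 = £74.86
Training Fund Levy: 4% × £11,343.00 = £453.72
Total: £1,184.31 + £74.86 + £453.72 = £1,712.89

£1,712.89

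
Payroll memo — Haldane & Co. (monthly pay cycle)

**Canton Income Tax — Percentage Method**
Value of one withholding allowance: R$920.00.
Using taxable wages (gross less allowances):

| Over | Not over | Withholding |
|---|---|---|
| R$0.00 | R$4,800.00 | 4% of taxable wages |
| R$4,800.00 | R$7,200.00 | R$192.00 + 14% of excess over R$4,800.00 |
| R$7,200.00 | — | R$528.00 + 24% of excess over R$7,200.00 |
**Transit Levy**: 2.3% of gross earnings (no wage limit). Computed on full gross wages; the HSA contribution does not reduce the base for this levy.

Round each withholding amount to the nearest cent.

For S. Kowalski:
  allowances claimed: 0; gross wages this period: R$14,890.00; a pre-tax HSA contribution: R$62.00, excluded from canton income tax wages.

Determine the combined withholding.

Canton Income Tax: taxable = R$14,890.00 − R$62.00 = R$14,828.00
  R$528.00 + 24% × (R$14,828.00 − R$7,200.00) = R$528.00 + 24% × R$7,628.00 = R$2,358.72
Transit Levy: 2.3% × R$14,890.00 = R$342.47
Total: R$2,358.72 + R$342.47 = R$2,701.19

R$2,701.19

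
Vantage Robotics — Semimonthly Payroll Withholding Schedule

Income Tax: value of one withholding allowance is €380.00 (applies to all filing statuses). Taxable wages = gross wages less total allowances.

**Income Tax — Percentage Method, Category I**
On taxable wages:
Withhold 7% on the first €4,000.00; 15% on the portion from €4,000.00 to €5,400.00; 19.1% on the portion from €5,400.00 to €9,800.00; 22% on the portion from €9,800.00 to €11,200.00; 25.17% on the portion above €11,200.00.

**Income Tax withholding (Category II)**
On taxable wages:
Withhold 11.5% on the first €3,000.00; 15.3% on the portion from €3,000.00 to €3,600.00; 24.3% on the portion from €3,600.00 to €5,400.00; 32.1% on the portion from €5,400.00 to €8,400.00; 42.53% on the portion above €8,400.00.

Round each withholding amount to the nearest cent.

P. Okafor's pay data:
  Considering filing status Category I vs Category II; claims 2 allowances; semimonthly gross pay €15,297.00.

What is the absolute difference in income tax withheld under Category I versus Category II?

Income Tax (Category I): taxable = €15,297.00 − 2×€380.00 = €14,537.00
  €1,638.40 + 25.17% × (€14,537.00 − €11,200.00) = €1,638.40 + 25.17% × €3,337.00 = €2,478.32
Income Tax (Category II): taxable = €15,297.00 − 2×€380.00 = €14,537.00
  €1,837.20 + 42.53% × (€14,537.00 − €8,400.00) = €1,837.20 + 42.53% × €6,137.00 = €4,447.27
Difference: |€2,478.32 − €4,447.27| = €1,968.95 (higher under Category II)

€1,968.95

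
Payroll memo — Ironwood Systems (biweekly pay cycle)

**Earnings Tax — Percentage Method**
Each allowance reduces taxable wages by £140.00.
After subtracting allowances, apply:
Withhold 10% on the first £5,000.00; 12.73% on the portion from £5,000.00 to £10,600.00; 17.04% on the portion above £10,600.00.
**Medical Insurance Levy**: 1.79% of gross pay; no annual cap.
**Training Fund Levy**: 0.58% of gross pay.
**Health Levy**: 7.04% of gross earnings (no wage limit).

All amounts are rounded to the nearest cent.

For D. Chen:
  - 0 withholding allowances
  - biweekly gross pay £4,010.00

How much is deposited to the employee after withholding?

Earnings Tax: taxable = £4,010.00
  10% × £4,010.00 = £401.00
Medical Insurance Levy: 1.79% × £4,010.00 = £71.78
Training Fund Levy: 0.58% × £4,010.00 = £23.26
Health Levy: 7.04% × £4,010.00 = £282.30
Total withheld: £401.00 + £71.78 + £23.26 + £282.30 = £778.34
Net pay: £4,010.00 − £778.34 = £3,231.66

£3,231.66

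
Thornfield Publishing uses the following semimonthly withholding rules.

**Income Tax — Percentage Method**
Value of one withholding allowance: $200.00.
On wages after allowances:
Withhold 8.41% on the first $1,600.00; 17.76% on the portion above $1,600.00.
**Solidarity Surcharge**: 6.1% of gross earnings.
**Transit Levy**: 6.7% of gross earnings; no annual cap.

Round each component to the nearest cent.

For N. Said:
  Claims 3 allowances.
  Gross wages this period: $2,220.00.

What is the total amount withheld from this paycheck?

$422.27

Income Tax: taxable = $2,220.00 − 3×$200.00 = $1,620.00
  $134.56 + 17.76% × ($1,620.00 − $1,600.00) = $134.56 + 17.76% × $20.00 = $138.11
Solidarity Surcharge: 6.1% × $2,220.00 = $135.42
Transit Levy: 6.7% × $2,220.00 = $148.74
Total: $138.11 + $135.42 + $148.74 = $422.27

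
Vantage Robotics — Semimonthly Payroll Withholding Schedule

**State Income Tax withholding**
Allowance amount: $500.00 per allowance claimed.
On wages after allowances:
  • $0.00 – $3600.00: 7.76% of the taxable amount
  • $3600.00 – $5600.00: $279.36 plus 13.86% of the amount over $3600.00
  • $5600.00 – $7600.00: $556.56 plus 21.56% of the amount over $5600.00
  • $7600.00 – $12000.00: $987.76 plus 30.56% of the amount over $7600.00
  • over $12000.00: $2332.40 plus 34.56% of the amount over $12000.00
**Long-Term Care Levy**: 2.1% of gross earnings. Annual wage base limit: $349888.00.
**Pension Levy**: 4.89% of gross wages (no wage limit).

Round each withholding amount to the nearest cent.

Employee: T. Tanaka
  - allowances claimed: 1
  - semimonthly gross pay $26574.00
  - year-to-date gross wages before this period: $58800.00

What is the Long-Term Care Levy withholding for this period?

Long-Term Care Levy: 2.1% × $26574.00 = $558.05

$558.05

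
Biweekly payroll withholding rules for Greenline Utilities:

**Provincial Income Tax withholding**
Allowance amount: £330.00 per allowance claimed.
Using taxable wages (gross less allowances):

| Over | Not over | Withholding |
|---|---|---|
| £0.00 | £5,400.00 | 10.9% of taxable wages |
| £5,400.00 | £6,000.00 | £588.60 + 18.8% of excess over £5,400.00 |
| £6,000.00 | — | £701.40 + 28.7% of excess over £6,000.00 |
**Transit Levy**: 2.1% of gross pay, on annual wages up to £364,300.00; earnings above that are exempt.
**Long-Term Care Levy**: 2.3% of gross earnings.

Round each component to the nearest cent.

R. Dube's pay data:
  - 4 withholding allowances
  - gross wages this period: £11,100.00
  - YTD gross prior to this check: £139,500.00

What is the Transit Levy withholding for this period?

£233.10

Transit Levy: 2.1% × £11,100.00 = £233.10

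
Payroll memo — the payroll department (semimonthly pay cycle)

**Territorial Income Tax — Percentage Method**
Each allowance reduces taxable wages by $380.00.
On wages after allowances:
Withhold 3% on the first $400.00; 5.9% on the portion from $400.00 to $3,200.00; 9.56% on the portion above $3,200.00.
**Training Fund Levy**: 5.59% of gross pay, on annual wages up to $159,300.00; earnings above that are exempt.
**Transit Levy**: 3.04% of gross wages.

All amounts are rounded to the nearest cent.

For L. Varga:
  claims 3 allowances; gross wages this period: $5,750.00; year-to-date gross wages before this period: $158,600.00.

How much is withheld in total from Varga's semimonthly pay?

Territorial Income Tax: taxable = $5,750.00 − 3×$380.00 = $4,610.00
  $177.20 + 9.56% × ($4,610.00 − $3,200.00) = $177.20 + 9.56% × $1,410.00 = $312.00
Training Fund Levy: cap $159,300.00 − YTD $158,600.00 = $700.00 subject; 5.59% × $700.00 = $39.13
Transit Levy: 3.04% × $5,750.00 = $174.80
Total: $312.00 + $39.13 + $174.80 = $525.93

$525.93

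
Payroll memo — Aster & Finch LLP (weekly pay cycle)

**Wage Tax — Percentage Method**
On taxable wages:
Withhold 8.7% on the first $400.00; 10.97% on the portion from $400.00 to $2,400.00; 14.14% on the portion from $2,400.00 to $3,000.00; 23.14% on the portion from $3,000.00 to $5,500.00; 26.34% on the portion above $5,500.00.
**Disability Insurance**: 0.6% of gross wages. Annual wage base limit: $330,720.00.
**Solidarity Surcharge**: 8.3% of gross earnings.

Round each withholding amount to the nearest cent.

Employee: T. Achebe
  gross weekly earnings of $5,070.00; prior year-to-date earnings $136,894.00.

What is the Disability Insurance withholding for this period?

Disability Insurance: 0.6% × $5,070.00 = $30.42

$30.42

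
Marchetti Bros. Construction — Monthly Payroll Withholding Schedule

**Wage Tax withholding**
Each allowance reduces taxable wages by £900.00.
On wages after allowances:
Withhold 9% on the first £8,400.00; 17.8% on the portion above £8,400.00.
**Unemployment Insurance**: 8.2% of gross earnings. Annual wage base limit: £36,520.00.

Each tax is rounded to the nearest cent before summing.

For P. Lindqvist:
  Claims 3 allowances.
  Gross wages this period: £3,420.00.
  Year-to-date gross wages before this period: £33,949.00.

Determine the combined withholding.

£275.62

Wage Tax: taxable = £3,420.00 − 3×£900.00 = £720.00
  9% × £720.00 = £64.80
Unemployment Insurance: cap £36,520.00 − YTD £33,949.00 = £2,571.00 subject; 8.2% × £2,571.00 = £210.82
Total: £64.80 + £210.82 = £275.62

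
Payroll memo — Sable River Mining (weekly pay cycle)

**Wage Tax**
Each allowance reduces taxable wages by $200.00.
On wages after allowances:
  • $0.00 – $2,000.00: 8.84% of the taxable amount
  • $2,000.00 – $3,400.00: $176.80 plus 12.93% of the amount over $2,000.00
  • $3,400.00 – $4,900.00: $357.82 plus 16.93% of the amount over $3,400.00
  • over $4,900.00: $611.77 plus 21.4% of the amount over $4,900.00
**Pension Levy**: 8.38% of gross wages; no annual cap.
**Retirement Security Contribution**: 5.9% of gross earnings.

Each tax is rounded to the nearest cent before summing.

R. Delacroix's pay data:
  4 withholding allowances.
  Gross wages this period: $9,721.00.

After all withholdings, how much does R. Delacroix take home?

$6,860.58

Wage Tax: taxable = $9,721.00 − 4×$200.00 = $8,921.00
  $611.77 + 21.4% × ($8,921.00 − $4,900.00) = $611.77 + 21.4% × $4,021.00 = $1,472.26
Pension Levy: 8.38% × $9,721.00 = $814.62
Retirement Security Contribution: 5.9% × $9,721.00 = $573.54
Total withheld: $1,472.26 + $814.62 + $573.54 = $2,860.42
Net pay: $9,721.00 − $2,860.42 = $6,860.58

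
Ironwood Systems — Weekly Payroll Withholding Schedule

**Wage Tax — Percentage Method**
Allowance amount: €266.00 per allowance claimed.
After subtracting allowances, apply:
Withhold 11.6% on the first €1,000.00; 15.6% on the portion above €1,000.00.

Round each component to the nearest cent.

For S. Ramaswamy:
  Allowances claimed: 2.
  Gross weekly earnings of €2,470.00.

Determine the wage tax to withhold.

Wage Tax: taxable = €2,470.00 − 2×€266.00 = €1,938.00
  €116.00 + 15.6% × (€1,938.00 − €1,000.00) = €116.00 + 15.6% × €938.00 = €262.33

€262.33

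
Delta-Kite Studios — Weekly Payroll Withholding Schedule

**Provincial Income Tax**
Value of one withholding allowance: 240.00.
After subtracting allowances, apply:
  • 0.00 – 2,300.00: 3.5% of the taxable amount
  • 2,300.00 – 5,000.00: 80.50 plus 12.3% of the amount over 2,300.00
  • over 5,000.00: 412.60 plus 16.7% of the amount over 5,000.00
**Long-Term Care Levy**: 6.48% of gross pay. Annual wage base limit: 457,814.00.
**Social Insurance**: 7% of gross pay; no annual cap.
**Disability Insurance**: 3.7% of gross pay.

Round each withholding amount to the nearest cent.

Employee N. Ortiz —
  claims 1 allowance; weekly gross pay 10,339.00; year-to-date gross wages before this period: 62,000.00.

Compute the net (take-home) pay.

Provincial Income Tax: taxable = 10,339.00 − 1×240.00 = 10,099.00
  412.60 + 16.7% × (10,099.00 − 5,000.00) = 412.60 + 16.7% × 5,099.00 = 1,264.13
Long-Term Care Levy: 6.48% × 10,339.00 = 669.97
Social Insurance: 7% × 10,339.00 = 723.73
Disability Insurance: 3.7% × 10,339.00 = 382.54
Total withheld: 1,264.13 + 669.97 + 723.73 + 382.54 = 3,040.37
Net pay: 10,339.00 − 3,040.37 = 7,298.63

7,298.63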